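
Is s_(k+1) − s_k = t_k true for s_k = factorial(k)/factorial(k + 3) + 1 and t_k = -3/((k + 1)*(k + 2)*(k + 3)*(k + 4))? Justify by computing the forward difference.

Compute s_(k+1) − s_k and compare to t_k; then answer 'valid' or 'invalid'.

s_(k+1) = factorial(k + 1)/factorial(k + 4) + 1
s_(k+1) − s_k = -3/((k + 1)*(k + 2)*(k + 3)*(k + 4))
(s_(k+1) − s_k) − t_k = 0

valid; difference matches t_k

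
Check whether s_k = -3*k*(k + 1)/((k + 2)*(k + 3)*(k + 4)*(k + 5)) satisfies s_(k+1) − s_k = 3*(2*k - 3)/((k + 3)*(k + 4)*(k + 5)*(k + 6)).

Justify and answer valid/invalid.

s_(k+1) = -3*(k + 1)*(k + 2)/((k + 3)*(k + 4)*(k + 5)*(k + 6))
s_(k+1) − s_k = 3*(k + 1)*(k*(k + 6) - (k + 2)**2)/((k + 2)*(k + 3)*(k + 4)*(k + 5)*(k + 6))
(s_(k+1) − s_k) − t_k = 3*(2 - 3*k)/(k**5 + 20*k**4 + 155*k**3 + 580*k**2 + 1044*k + 720)

Invalid: residual 3*(2 - 3*k)/(k**5 + 20*k**4 + 155*k**3 + 580*k**2 + 1044*k + 720) ≠ 0.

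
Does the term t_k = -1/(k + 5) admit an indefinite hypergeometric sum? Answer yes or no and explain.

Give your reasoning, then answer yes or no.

r(k) = (k + 5)/(k + 6) after simplifying.
Factor: A=k + 5; B=k + 6; C=1.
Solve (k + 5)·f(k+1) − (k + 5)·f(k) = 1.
Bound: deg f ≤ 0.
Put f(k) = c0: A·f(k+1) − B(k−1)·f(k) − C = -1; need -1 = 0 — inconsistent ⇒ no f, not summable.

No — t_k has no hypergeometric antidifference.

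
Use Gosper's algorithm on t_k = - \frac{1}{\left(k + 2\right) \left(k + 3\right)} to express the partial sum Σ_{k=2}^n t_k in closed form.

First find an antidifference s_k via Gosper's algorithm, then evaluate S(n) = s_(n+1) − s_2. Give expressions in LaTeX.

t_(k+1)/t_k = (k + 2)/(k + 4).
Take A(k)=k + 2, B(k)=k + 4, C(k)=1.
Need (k + 2)·f(k+1) − (k + 3)·f(k) = 1.
deg f ≤ 1 (via 1,1,0).
A polynomial solution: f(k) = k/2.
So s_k = (B(k−1)f/C)·t_k = (k*(k + 3)/2)·t_k = -k/(2*k + 4).
Verify: -1/(k**2 + 5*k + 6) matches t_k.
Telescope: S(n) = s_(n+1) − s_(2) = (-n - 1)/(2*(n + 3)) − (-1/4) = (1 - n)/(4*(n + 3)).

S(n) = \frac{1 - n}{4 \left(n + 3\right)}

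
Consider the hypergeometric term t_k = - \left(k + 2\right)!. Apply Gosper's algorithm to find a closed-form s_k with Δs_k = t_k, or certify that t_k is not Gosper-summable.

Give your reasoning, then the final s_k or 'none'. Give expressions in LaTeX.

none — t_k is not Gosper-summable

r(k) = k + 3 after simplifying.
Gosper form: A/B · C(k+1)/C(k) with A=k + 3, B=1, C=1.
Need (k + 3)·f(k+1) − (1)·f(k) = 1.
deg f ≤ -1 (via 1,0,0).
Negative degree bound (-1): no f exists, t_k not Gosper-summable.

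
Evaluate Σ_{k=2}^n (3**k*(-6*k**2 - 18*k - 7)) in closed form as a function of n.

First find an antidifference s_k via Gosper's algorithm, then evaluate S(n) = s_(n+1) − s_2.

S(n) = -9*3**n*n**2 - 18*3**n*n - 6*3**n + 99

t_(k+1)/t_k = 3*(6*k**2 + 30*k + 31)/(6*k**2 + 18*k + 7).
So A=3 and B=1, with C=k**2 + 3*k + 7/6.
Key eq: (3)·f(k+1) = (1)·f(k) + (k**2 + 3*k + 7/6).
Bound: deg f ≤ 2.
Coefficient equations give f(k) = (3*k**2 - 1)/6.
Get s_k = R·t_k = 3**k*(1 - 3*k**2) with R(k) = B(k−1)f(k)/C(k) = (3*k**2 - 1)/(6*k**2 + 18*k + 7).
Δs = 3**k*(-6*k**2 - 18*k - 7), as required.
Telescope: S(n) = s_(n+1) − s_(2) = 3**(n + 1)*(-3*n**2 - 6*n - 2) − (-99) = -9*3**n*n**2 - 18*3**n*n - 6*3**n + 99.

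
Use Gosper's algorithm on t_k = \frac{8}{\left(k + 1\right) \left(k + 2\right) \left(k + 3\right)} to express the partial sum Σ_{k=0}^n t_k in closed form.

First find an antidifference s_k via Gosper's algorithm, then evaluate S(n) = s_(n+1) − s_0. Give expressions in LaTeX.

S(n) = \frac{2 \left(n^{2} + 5 n + 4\right)}{n^{2} + 5 n + 6}

The ratio is (k + 1)/(k + 4).
So A=k + 1 and B=k + 4, with C=1.
Key eq: (k + 1)·f(k+1) = (k + 3)·f(k) + (1).
d = 2 from the (1,1,0) case.
A polynomial solution: f(k) = k*(k + 3)/4.
R(k) = B(k−1)·f(k)/C(k) = k*(k + 3)**2/4; s_k = R·t_k = 2*k*(k + 3)/((k + 1)*(k + 2)).
Δs = 8/(k**3 + 6*k**2 + 11*k + 6), as required.
Σ_(k=0)^n t_k = s_(n+1) − s_(0) = (2*(n**2 + 5*n + 4)/(n**2 + 5*n + 6)) − (0), i.e. 2*(n**2 + 5*n + 4)/(n**2 + 5*n + 6).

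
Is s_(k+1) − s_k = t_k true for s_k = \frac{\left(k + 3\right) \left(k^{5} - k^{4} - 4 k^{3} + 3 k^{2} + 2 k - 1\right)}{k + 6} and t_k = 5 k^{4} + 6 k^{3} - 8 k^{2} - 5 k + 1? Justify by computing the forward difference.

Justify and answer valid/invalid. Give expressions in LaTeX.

Invalid: residual \frac{3 \left(- 4 k^{5} - 37 k^{4} - 32 k^{3} + 56 k^{2} + 31 k - 7\right)}{k^{2} + 13 k + 42} ≠ 0.

s_(k+1) = k*(k**5 + 8*k**4 + 18*k**3 + 3*k**2 - 23*k - 12)/(k + 7)
s_(k+1) − s_k = (5*k**6 + 59*k**5 + 169*k**4 + 47*k**3 - 232*k**2 - 104*k + 21)/(k**2 + 13*k + 42)
(s_(k+1) − s_k) − t_k = 3*(-4*k**5 - 37*k**4 - 32*k**3 + 56*k**2 + 31*k - 7)/(k**2 + 13*k + 42)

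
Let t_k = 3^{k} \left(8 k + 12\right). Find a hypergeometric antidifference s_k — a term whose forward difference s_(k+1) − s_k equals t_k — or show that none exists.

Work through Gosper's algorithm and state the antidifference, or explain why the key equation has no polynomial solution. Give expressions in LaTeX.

s_k = 4 \cdot 3^{k} k

Ratio r(k) = 3*(2*k + 5)/(2*k + 3).
Factor: A=3; B=1; C=k + 3/2.
Solve (3)·f(k+1) − (1)·f(k) = k + 3/2.
deg f ≤ 1 (via 0,0,1).
Match coefficients ⇒ f(k) = k/2.
So s_k = (B(k−1)f/C)·t_k = (k/(2*k + 3))·t_k = 4*3**k*k.
s_(k+1) − s_k = 3**k*(8*k + 12) = t_k.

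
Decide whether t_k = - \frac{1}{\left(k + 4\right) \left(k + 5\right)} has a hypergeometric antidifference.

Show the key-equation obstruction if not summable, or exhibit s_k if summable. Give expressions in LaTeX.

Yes. s_k = - \frac{k}{4 k + 16}.

t_(k+1)/t_k = (k + 4)/(k + 6).
Normal form (A,B,C) = (k + 4, k + 6, 1).
Solve (k + 4)·f(k+1) − (k + 5)·f(k) = 1.
deg f ≤ 1 (via 1,1,0).
Match coefficients ⇒ f(k) = k/4.
R(k) = B(k−1)·f(k)/C(k) = k*(k + 5)/4; s_k = R·t_k = -k/(4*k + 16).
Verify: -1/(k**2 + 9*k + 20) matches t_k.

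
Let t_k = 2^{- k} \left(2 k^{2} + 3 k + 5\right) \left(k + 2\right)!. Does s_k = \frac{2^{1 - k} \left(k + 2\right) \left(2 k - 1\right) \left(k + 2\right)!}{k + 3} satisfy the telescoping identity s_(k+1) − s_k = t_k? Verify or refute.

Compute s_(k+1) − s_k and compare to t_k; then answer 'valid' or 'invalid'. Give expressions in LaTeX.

Invalid: residual - \frac{2^{- k} \left(2 k^{3} + 9 k^{2} + 10 k + 17\right) \left(k + 2\right)!}{\left(k + 3\right) \left(k + 4\right)} ≠ 0.

s_(k+1) = (k + 3)*(2*k + 1)*factorial(k + 3)/(2**k*(k + 4))
s_(k+1) − s_k = (2*k**4 + 15*k**3 + 41*k**2 + 61*k + 43)*factorial(k + 2)/(2**k*(k + 3)*(k + 4))
(s_(k+1) − s_k) − t_k = -(2*k**3 + 9*k**2 + 10*k + 17)*factorial(k + 2)/(2**k*(k + 3)*(k + 4))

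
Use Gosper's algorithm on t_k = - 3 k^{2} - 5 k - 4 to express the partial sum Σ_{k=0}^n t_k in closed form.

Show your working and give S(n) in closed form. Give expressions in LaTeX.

S(n) = - n^{3} - 4 n^{2} - 7 n - 4

Ratio r(k) = (3*k**2 + 11*k + 12)/(3*k**2 + 5*k + 4).
Factor: A=1; B=1; C=k**2 + 5*k/3 + 4/3.
f must satisfy (1)·f(k+1) − (1)·f(k) = k**2 + 5*k/3 + 4/3.
d = 3 from the (0,0,2) case.
Match coefficients ⇒ f(k) = k*(k**2 + k + 2)/3.
So s_k = (B(k−1)f/C)·t_k = (k*(k**2 + k + 2)/(3*k**2 + 5*k + 4))·t_k = k*(-k**2 - k - 2).
Δs = -3*k**2 - 5*k - 4, as required.
Σ_(k=0)^n t_k = s_(n+1) − s_(0) = (-n**3 - 4*n**2 - 7*n - 4) − (0), i.e. -n**3 - 4*n**2 - 7*n - 4.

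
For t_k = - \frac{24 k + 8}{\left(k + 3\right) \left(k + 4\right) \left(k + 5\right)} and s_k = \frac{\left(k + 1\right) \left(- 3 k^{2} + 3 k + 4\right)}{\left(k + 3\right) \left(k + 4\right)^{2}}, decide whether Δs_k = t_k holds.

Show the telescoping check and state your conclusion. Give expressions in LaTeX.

s_(k+1) = (k + 2)*(3*k - 3*(k + 1)**2 + 7)/((k + 4)*(k + 5)**2)
s_(k+1) − s_k = (-33*k**3 - 188*k**2 - 183*k - 4)/(k**5 + 21*k**4 + 175*k**3 + 723*k**2 + 1480*k + 1200)
(s_(k+1) − s_k) − t_k = 3*(-3*k**3 + 12*k**2 + 123*k + 52)/(k**5 + 21*k**4 + 175*k**3 + 723*k**2 + 1480*k + 1200)

Invalid: residual \frac{3 \left(- 3 k^{3} + 12 k^{2} + 123 k + 52\right)}{k^{5} + 21 k^{4} + 175 k^{3} + 723 k^{2} + 1480 k + 1200} ≠ 0.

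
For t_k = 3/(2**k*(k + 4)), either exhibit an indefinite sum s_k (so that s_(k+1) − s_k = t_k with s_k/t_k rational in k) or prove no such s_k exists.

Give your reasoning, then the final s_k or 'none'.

not Gosper-summable; s_k does not exist

Compute t_(k+1)/t_k: get (k + 4)/(2*(k + 5)).
So A=k/2 + 2 and B=k + 5, with C=1.
Set up (k/2 + 2)·f(k+1) − (k + 4)·f(k) − (1) = 0.
Degrees (1,1,0) ⇒ d ≤ -1.
d = -1 < 0 ⇒ no nonzero polynomial f; not summable.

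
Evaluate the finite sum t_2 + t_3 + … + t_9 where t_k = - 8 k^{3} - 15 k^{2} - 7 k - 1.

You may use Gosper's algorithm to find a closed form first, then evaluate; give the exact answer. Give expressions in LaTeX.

r(k) = (8*k**3 + 39*k**2 + 61*k + 31)/(8*k**3 + 15*k**2 + 7*k + 1) after simplifying.
A = 1, B = 1, C = k**3 + 15*k**2/8 + 7*k/8 + 1/8.
Key eq: (1)·f(k+1) = (1)·f(k) + (k**3 + 15*k**2/8 + 7*k/8 + 1/8).
d = 4 from the (0,0,3) case.
A polynomial solution: f(k) = k**2*(2*k**2 + k - 2)/8.
Get s_k = R·t_k = k**2*(-2*k**2 - k + 2) with R(k) = B(k−1)f(k)/C(k) = k**2*(2*k**2 + k - 2)/(8*k**3 + 15*k**2 + 7*k + 1).
Δs = -8*k**3 - 15*k**2 - 7*k - 1, as required.
Sum = s_(10) − s_(2); s_(10) = -20800, s_(2) = -32 ⇒ -20768.

Σ = -20768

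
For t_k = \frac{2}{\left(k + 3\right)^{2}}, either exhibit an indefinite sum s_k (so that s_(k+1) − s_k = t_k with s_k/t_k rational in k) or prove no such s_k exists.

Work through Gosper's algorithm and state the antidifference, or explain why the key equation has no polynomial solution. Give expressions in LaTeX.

not Gosper-summable; s_k does not exist

Ratio r(k) = (k + 3)**2/(k + 4)**2.
A = k**2 + 6*k + 9, B = k**2 + 8*k + 16, C = 1.
f must satisfy (k**2 + 6*k + 9)·f(k+1) − (k**2 + 6*k + 9)·f(k) = 1.
Degrees (2,2,0) ⇒ d ≤ 0.
Generic f = c0 gives residual -1; -1 = 0 cannot hold, so t_k is not Gosper-summable.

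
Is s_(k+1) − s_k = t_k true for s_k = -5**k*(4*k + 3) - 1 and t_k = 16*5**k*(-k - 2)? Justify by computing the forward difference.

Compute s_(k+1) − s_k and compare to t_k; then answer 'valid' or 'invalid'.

s_(k+1) = -5*5**k*(4*k + 7) - 1
s_(k+1) − s_k = 16*5**k*(-k - 2)
(s_(k+1) − s_k) − t_k = 0

Valid: the claim telescopes to t_k.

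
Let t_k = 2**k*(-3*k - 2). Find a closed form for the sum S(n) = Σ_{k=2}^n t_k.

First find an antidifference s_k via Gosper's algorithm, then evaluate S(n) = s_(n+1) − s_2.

S(n) = -6*2**n*n + 2*2**n + 8

Ratio r(k) = 2*(3*k + 5)/(3*k + 2).
A = 2, B = 1, C = k + 2/3.
Need (2)·f(k+1) − (1)·f(k) = k + 2/3.
Degrees (0,0,1) ⇒ d ≤ 1.
Match coefficients ⇒ f(k) = (3*k - 4)/3.
So s_k = (B(k−1)f/C)·t_k = ((3*k - 4)/(3*k + 2))·t_k = 2**k*(4 - 3*k).
s_(k+1) − s_k = 2**k*(-3*k - 2) = t_k.
s_(n+1) = 2**(n + 1)*(1 - 3*n) and s_(2) = -8, so S(n) = -6*2**n*n + 2*2**n + 8.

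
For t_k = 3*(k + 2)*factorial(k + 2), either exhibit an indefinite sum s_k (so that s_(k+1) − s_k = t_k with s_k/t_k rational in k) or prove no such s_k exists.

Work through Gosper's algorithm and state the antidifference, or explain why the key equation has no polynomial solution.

s_k = 3*factorial(k + 2)

The ratio is (k + 3)**2/(k + 2).
Gosper form: A/B · C(k+1)/C(k) with A=k + 3, B=1, C=k + 2.
f must satisfy (k + 3)·f(k+1) − (1)·f(k) = k + 2.
d = 0 from the (1,0,1) case.
Coefficient equations give f(k) = 1.
R(k) = B(k−1)·f(k)/C(k) = 1/(k + 2); s_k = R·t_k = 3*factorial(k + 2).
Δs = 3*(k + 2)*factorial(k + 2), as required.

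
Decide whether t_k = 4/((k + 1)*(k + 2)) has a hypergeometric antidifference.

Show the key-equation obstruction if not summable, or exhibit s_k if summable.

Yes. s_k = 4*k/(k + 1).

r(k) = (k + 1)/(k + 3) after simplifying.
Gosper form: A/B · C(k+1)/C(k) with A=k + 1, B=k + 3, C=1.
Set up (k + 1)·f(k+1) − (k + 2)·f(k) − (1) = 0.
d = 1 from the (1,1,0) case.
Solve for f: f(k) = k (degree 1 ≤ 1).
Certificate R = B(k−1)f/C = k*(k + 2) gives s_k = 4*k/(k + 1).
Δs = 4/(k**2 + 3*k + 2), as required.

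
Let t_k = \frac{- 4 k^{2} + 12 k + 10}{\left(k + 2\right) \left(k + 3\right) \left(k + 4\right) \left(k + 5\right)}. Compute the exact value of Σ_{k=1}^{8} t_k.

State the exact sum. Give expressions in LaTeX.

Σ = 19/429

Ratio r(k) = (k + 2)*(6*k - 2*(k + 1)**2 + 11)/((k + 6)*(-2*k**2 + 6*k + 5)).
So A=k + 2 and B=k + 6, with C=k**2 - 3*k - 5/2.
Set up (k + 2)·f(k+1) − (k + 5)·f(k) − (k**2 - 3*k - 5/2) = 0.
From deg A=1, deg B=1, deg C=2: d=3.
Match coefficients ⇒ f(k) = k*(k**2 - 39*k - 22)/48.
Then R = B(k−1)f/C = k*(k + 5)*(k**2 - 39*k - 22)/(24*(2*k**2 - 6*k - 5)), so s_k = R(k)·t_k = k*(-k**2 + 39*k + 22)/(12*(k + 2)*(k + 3)*(k + 4)).
Δs = 2*(-2*k**2 + 6*k + 5)/(k**4 + 14*k**3 + 71*k**2 + 154*k + 120), as required.
Sum = s_(9) − s_(1); s_(9) = 73/572, s_(1) = 1/12 ⇒ 19/429.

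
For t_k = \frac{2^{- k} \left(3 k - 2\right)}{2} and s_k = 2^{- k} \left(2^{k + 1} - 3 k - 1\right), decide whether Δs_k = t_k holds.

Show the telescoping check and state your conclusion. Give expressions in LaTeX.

valid; difference matches t_k

s_(k+1) = (4*2**k - 3*k - 4)/(2*2**k)
s_(k+1) − s_k = (3*k - 2)/(2*2**k)
(s_(k+1) − s_k) − t_k = 0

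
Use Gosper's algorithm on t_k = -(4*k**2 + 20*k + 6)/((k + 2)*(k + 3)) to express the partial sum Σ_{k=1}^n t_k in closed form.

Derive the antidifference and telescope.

S(n) = 2*n*(-2*n - 3)/(n + 3)

r(k) = (k + 2)*(10*k + 2*(k + 1)**2 + 13)/((k + 4)*(2*k**2 + 10*k + 3)) after simplifying.
So A=k + 2 and B=k + 4, with C=k**2 + 5*k + 3/2.
Solve (k + 2)·f(k+1) − (k + 3)·f(k) = k**2 + 5*k + 3/2.
Bound: deg f ≤ 2.
A polynomial solution: f(k) = k*(4*k - 1)/4.
Then R = B(k−1)f/C = k*(k + 3)*(4*k - 1)/(2*(2*k**2 + 10*k + 3)), so s_k = R(k)·t_k = k*(1 - 4*k)/(k + 2).
Verify: 2*(-2*k**2 - 10*k - 3)/(k**2 + 5*k + 6) matches t_k.
s_(n+1) = (-4*n**2 - 7*n - 3)/(n + 3) and s_(1) = -1, so S(n) = 2*n*(-2*n - 3)/(n + 3).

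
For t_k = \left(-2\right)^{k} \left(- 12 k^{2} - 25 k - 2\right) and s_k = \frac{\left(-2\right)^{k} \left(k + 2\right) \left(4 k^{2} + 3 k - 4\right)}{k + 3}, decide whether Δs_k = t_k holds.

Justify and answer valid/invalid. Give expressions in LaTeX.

Invalid: residual \frac{\left(-2\right)^{k} \left(12 k^{3} + 65 k^{2} + 80 k + 2\right)}{k^{2} + 7 k + 12} ≠ 0.

s_(k+1) = (-2)**(k + 1)*(k + 3)*(3*k + 4*(k + 1)**2 - 1)/(k + 4)
s_(k+1) − s_k = (-2)**k*(-12*k**4 - 97*k**3 - 256*k**2 - 234*k - 22)/(k**2 + 7*k + 12)
(s_(k+1) − s_k) − t_k = (-2)**k*(12*k**3 + 65*k**2 + 80*k + 2)/(k**2 + 7*k + 12)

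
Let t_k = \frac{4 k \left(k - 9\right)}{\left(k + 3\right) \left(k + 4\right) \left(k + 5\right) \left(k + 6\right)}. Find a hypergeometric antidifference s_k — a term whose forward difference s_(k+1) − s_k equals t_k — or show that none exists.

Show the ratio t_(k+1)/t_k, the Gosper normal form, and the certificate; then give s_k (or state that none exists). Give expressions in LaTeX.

s_k = - \frac{4 k \left(k - 1\right)}{\left(k + 3\right) \left(k + 4\right) \left(k + 5\right)}

Compute t_(k+1)/t_k: get (k - 8)*(k + 1)*(k + 3)/(k*(k - 9)*(k + 7)).
Normal form (A,B,C) = (k + 3, k + 7, k**2 - 9*k).
f must satisfy (k + 3)·f(k+1) − (k + 6)·f(k) = k**2 - 9*k.
Degrees (1,1,2) ⇒ d ≤ 3.
Match coefficients ⇒ f(k) = -k*(k - 1).
Get s_k = R·t_k = -4*k*(k - 1)/((k + 3)*(k + 4)*(k + 5)) with R(k) = B(k−1)f(k)/C(k) = -(k - 1)*(k + 6)/(k - 9).
s_(k+1) − s_k = 4*k*(k - 9)/(k**4 + 18*k**3 + 119*k**2 + 342*k + 360) = t_k.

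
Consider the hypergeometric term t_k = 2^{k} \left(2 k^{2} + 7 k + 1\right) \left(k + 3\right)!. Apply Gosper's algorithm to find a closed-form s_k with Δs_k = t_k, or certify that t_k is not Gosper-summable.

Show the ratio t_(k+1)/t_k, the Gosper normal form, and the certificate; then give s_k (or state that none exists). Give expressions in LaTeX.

s_k = 2^{k} \left(k - 1\right) \left(k + 3\right)!

The ratio is 2*(2*k**3 + 19*k**2 + 54*k + 40)/(2*k**2 + 7*k + 1).
A = 2*k + 8, B = 1, C = k**2 + 7*k/2 + 1/2.
Solve (2*k + 8)·f(k+1) − (1)·f(k) = k**2 + 7*k/2 + 1/2.
Bound: deg f ≤ 1.
A polynomial solution: f(k) = (k - 1)/2.
So s_k = (B(k−1)f/C)·t_k = ((k - 1)/(2*k**2 + 7*k + 1))·t_k = 2**k*(k - 1)*factorial(k + 3).
Check: Δs_k = 2**k*(2*k**2 + 7*k + 1)*factorial(k + 3). ✓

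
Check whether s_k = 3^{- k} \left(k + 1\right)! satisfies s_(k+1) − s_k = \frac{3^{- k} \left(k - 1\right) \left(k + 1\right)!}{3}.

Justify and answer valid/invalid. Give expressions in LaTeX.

s_(k+1) = factorial(k + 2)/(3*3**k)
s_(k+1) − s_k = (k - 1)*factorial(k + 1)/(3*3**k)
(s_(k+1) − s_k) − t_k = 0

valid; difference matches t_k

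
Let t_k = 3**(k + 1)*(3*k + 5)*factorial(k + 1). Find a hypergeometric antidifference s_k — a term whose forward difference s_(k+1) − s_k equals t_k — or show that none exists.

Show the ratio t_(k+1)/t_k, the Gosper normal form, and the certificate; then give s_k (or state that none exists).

Ratio r(k) = 3*(k + 2)*(3*k + 8)/(3*k + 5).
Factor: A=3*k + 6; B=1; C=k + 5/3.
Key eq: (3*k + 6)·f(k+1) = (1)·f(k) + (k + 5/3).
d = 0 from the (1,0,1) case.
Solving with deg f ≤ 0: f(k) = 1/3.
Then R = B(k−1)f/C = 1/(3*k + 5), so s_k = R(k)·t_k = 3**(k + 1)*factorial(k + 1).
Δs = 3**(k + 1)*(3*k + 5)*factorial(k + 1), as required.

s_k = 3**(k + 1)*factorial(k + 1)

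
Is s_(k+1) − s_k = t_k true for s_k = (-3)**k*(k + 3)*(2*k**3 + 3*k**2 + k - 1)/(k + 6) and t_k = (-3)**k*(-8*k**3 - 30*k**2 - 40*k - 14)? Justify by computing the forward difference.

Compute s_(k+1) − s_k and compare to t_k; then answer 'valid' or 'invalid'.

Invalid: residual 3*(-3)**k*(8*k**4 + 80*k**3 + 223*k**2 + 255*k + 83)/(k**2 + 13*k + 42) ≠ 0.

s_(k+1) = (-3)**(k + 1)*(k + 4)*(k + 2*(k + 1)**3 + 3*(k + 1)**2)/(k + 7)
s_(k+1) − s_k = (-3)**k*(-8*k**5 - 110*k**4 - 526*k**3 - 1125*k**2 - 1097*k - 339)/(k**2 + 13*k + 42)
(s_(k+1) − s_k) − t_k = 3*(-3)**k*(8*k**4 + 80*k**3 + 223*k**2 + 255*k + 83)/(k**2 + 13*k + 42)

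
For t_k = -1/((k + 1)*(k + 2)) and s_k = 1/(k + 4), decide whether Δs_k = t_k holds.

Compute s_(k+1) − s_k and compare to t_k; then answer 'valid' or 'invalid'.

s_(k+1) = 1/(k + 5)
s_(k+1) − s_k = -1/((k + 4)*(k + 5))
(s_(k+1) − s_k) − t_k = 6*(k + 3)/(k**4 + 12*k**3 + 49*k**2 + 78*k + 40)

Invalid: residual 6*(k + 3)/(k**4 + 12*k**3 + 49*k**2 + 78*k + 40) ≠ 0.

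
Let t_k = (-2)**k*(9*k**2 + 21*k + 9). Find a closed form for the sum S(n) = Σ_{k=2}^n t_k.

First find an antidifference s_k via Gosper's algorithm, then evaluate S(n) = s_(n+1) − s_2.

r(k) = 2*(-3*k**2 - 13*k - 13)/(3*k**2 + 7*k + 3) after simplifying.
Factor: A=-2; B=1; C=k**2 + 7*k/3 + 1.
Set up (-2)·f(k+1) − (1)·f(k) − (k**2 + 7*k/3 + 1) = 0.
Degrees (0,0,2) ⇒ d ≤ 2.
Match coefficients ⇒ f(k) = -(3*k**2 + 3*k - 1)/9.
So s_k = (B(k−1)f/C)·t_k = (-(3*k**2 + 3*k - 1)/(3*(3*k**2 + 7*k + 3)))·t_k = (-2)**k*(-3*k**2 - 3*k + 1).
Δs = (-2)**k*(9*k**2 + 21*k + 9), as required.
s_(n+1) = 2*(-2)**n*(3*n**2 + 9*n + 5) and s_(2) = -68, so S(n) = 6*(-2)**n*n**2 + 18*(-2)**n*n + 10*(-2)**n + 68.

S(n) = 6*(-2)**n*n**2 + 18*(-2)**n*n + 10*(-2)**n + 68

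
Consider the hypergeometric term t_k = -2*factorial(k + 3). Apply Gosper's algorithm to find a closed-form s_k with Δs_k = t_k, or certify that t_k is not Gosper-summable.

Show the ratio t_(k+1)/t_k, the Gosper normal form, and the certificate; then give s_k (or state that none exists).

Step 1: r(k) = k + 4.
Take A(k)=k + 4, B(k)=1, C(k)=1.
Solve (k + 4)·f(k+1) − (1)·f(k) = 1.
deg f ≤ -1 (via 1,0,0).
Negative degree bound (-1): no f exists, t_k not Gosper-summable.

none (Gosper's algorithm certifies no s_k)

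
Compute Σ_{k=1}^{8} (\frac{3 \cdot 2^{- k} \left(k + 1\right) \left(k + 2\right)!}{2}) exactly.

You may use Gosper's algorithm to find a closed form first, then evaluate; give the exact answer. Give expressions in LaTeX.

Step 1: r(k) = (k + 2)*(k + 3)/(2*(k + 1)).
Factor: A=k/2 + 3/2; B=1; C=k + 1.
Need (k/2 + 3/2)·f(k+1) − (1)·f(k) = k + 1.
Bound: deg f ≤ 0.
Solving with deg f ≤ 0: f(k) = 2.
Certificate R = B(k−1)f/C = 2/(k + 1) gives s_k = 3*factorial(k + 2)/2**k.
s_(k+1) − s_k = 3*(k + 1)*factorial(k + 2)/(2*2**k) = t_k.
Sum = s_(9) − s_(1); s_(9) = 467775/2, s_(1) = 9 ⇒ 467757/2.

Σ = 467757/2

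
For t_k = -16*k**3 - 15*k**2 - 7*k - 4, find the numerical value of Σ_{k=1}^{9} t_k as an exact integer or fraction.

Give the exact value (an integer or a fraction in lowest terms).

Σ = -37026

Ratio r(k) = (16*k**3 + 63*k**2 + 85*k + 42)/(16*k**3 + 15*k**2 + 7*k + 4).
So A=1 and B=1, with C=k**3 + 15*k**2/16 + 7*k/16 + 1/4.
f must satisfy (1)·f(k+1) − (1)·f(k) = k**3 + 15*k**2/16 + 7*k/16 + 1/4.
Degrees (0,0,3) ⇒ d ≤ 4.
Coefficient equations give f(k) = k*(4*k**3 - 3*k**2 + 3)/16.
So s_k = (B(k−1)f/C)·t_k = (k*(4*k**3 - 3*k**2 + 3)/(16*k**3 + 15*k**2 + 7*k + 4))·t_k = k*(-4*k**3 + 3*k**2 - 3).
Check: Δs_k = -16*k**3 - 15*k**2 - 7*k - 4. ✓
Evaluate s at k=10 and k=1: -37030 and -4; difference -37026.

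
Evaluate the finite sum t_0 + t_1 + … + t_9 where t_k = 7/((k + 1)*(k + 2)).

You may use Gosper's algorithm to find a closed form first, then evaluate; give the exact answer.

t_(k+1)/t_k = (k + 1)/(k + 3).
Gosper form: A/B · C(k+1)/C(k) with A=k + 1, B=k + 3, C=1.
Need (k + 1)·f(k+1) − (k + 2)·f(k) = 1.
Degrees (1,1,0) ⇒ d ≤ 1.
Match coefficients ⇒ f(k) = k.
So s_k = (B(k−1)f/C)·t_k = (k*(k + 2))·t_k = 7*k/(k + 1).
Verify: 7/(k**2 + 3*k + 2) matches t_k.
Sum = s_(10) − s_(0); s_(10) = 70/11, s_(0) = 0 ⇒ 70/11.

Σ = 70/11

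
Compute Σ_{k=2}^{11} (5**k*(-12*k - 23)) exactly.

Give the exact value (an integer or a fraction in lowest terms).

Σ = -9277343550

Step 1: r(k) = 5*(12*k + 35)/(12*k + 23).
Take A(k)=5, B(k)=1, C(k)=k + 23/12.
Set up (5)·f(k+1) − (1)·f(k) − (k + 23/12) = 0.
Bound: deg f ≤ 1.
A polynomial solution: f(k) = (3*k + 2)/12.
Then R = B(k−1)f/C = (3*k + 2)/(12*k + 23), so s_k = R(k)·t_k = 5**k*(-3*k - 2).
s_(k+1) − s_k = 5**k*(-12*k - 23) = t_k.
Sum = s_(12) − s_(2); s_(12) = -9277343750, s_(2) = -200 ⇒ -9277343550.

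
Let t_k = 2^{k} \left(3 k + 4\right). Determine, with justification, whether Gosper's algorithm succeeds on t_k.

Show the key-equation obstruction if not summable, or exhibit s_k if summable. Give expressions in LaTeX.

Yes. s_k = 2^{k} \left(3 k - 2\right).

t_(k+1)/t_k = 2*(3*k + 7)/(3*k + 4).
Normal form (A,B,C) = (2, 1, k + 4/3).
Need (2)·f(k+1) − (1)·f(k) = k + 4/3.
Degrees (0,0,1) ⇒ d ≤ 1.
Coefficient equations give f(k) = (3*k - 2)/3.
R(k) = B(k−1)·f(k)/C(k) = (3*k - 2)/(3*k + 4); s_k = R·t_k = 2**k*(3*k - 2).
Δs = 2**k*(3*k + 4), as required.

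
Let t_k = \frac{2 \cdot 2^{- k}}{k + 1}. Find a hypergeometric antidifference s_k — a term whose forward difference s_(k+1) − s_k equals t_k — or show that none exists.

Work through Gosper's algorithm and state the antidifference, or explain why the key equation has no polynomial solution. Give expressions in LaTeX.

Step 1: r(k) = (k + 1)/(2*(k + 2)).
So A=k/2 + 1/2 and B=k + 2, with C=1.
Set up (k/2 + 1/2)·f(k+1) − (k + 1)·f(k) − (1) = 0.
From deg A=1, deg B=1, deg C=0: d=-1.
Negative degree bound (-1): no f exists, t_k not Gosper-summable.

not Gosper-summable; s_k does not exist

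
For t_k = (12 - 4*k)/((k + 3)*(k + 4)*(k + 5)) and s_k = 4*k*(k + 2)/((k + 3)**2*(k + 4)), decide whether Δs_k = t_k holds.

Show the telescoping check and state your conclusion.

Invalid: residual 4*(2*k**2 + 5*k - 9)/(k**5 + 19*k**4 + 143*k**3 + 533*k**2 + 984*k + 720) ≠ 0.

s_(k+1) = 4*(k + 1)*(k + 3)/((k + 4)**2*(k + 5))
s_(k+1) − s_k = 4*(-k*(k + 2)*(k + 4)*(k + 5) + (k + 1)*(k + 3)**3)/((k + 3)**2*(k + 4)**2*(k + 5))
(s_(k+1) − s_k) − t_k = 4*(2*k**2 + 5*k - 9)/(k**5 + 19*k**4 + 143*k**3 + 533*k**2 + 984*k + 720)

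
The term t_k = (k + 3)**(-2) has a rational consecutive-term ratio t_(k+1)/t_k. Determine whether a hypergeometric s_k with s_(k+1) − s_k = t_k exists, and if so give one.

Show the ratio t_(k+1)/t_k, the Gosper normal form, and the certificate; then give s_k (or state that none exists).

not Gosper-summable; s_k does not exist

t_(k+1)/t_k = (k + 3)**2/(k + 4)**2.
Normal form (A,B,C) = (k**2 + 6*k + 9, k**2 + 8*k + 16, 1).
f must satisfy (k**2 + 6*k + 9)·f(k+1) − (k**2 + 6*k + 9)·f(k) = 1.
Degrees (2,2,0) ⇒ d ≤ 0.
Put f(k) = c0: A·f(k+1) − B(k−1)·f(k) − C = -1; need -1 = 0 — inconsistent ⇒ no f, not summable.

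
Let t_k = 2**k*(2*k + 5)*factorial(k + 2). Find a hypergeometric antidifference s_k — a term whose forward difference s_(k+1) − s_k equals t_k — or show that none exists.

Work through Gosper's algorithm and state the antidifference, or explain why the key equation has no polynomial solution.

Step 1: r(k) = 2*(k + 3)*(2*k + 7)/(2*k + 5).
Gosper form: A/B · C(k+1)/C(k) with A=2*k + 6, B=1, C=k + 5/2.
f must satisfy (2*k + 6)·f(k+1) − (1)·f(k) = k + 5/2.
Degrees (1,0,1) ⇒ d ≤ 0.
Solve for f: f(k) = 1/2 (degree 0 ≤ 0).
Get s_k = R·t_k = 2**k*factorial(k + 2) with R(k) = B(k−1)f(k)/C(k) = 1/(2*k + 5).
Check: Δs_k = 2**k*(2*k + 5)*factorial(k + 2). ✓

s_k = 2**k*factorial(k + 2)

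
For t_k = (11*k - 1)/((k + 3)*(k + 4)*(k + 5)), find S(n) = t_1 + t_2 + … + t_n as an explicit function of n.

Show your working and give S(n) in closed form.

S(n) = n*(27*n + 23)/(20*(n**2 + 9*n + 20))

Step 1: r(k) = (k + 3)*(11*k + 10)/((k + 6)*(11*k - 1)).
Take A(k)=k + 3, B(k)=k + 6, C(k)=k - 1/11.
f must satisfy (k + 3)·f(k+1) − (k + 5)·f(k) = k - 1/11.
Degrees (1,1,1) ⇒ d ≤ 2.
Solve for f: f(k) = k*(4*k - 5)/33 (degree 2 ≤ 2).
Get s_k = R·t_k = k*(4*k - 5)/(3*(k + 3)*(k + 4)) with R(k) = B(k−1)f(k)/C(k) = k*(k + 5)*(4*k - 5)/(3*(11*k - 1)).
Check: Δs_k = (11*k - 1)/(k**3 + 12*k**2 + 47*k + 60). ✓
s_(n+1) = (4*n**2 + 3*n - 1)/(3*(n**2 + 9*n + 20)) and s_(1) = -1/60, so S(n) = n*(27*n + 23)/(20*(n**2 + 9*n + 20)).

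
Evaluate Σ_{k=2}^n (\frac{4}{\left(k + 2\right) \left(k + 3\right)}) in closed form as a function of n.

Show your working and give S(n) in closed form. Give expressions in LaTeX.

S(n) = \frac{n - 1}{n + 3}

t_(k+1)/t_k = (k + 2)/(k + 4).
Normal form (A,B,C) = (k + 2, k + 4, 1).
Need (k + 2)·f(k+1) − (k + 3)·f(k) = 1.
Bound: deg f ≤ 1.
Solve for f: f(k) = k/2 (degree 1 ≤ 1).
So s_k = (B(k−1)f/C)·t_k = (k*(k + 3)/2)·t_k = 2*k/(k + 2).
Verify: 4/(k**2 + 5*k + 6) matches t_k.
Evaluate: s_(n+1) = 2*(n + 1)/(n + 3); subtract s_(2) = 1 ⇒ S(n) = (n - 1)/(n + 3).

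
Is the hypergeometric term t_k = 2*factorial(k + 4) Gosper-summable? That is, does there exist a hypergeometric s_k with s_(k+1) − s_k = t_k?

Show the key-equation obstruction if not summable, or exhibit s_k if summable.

Step 1: r(k) = k + 5.
A = k + 5, B = 1, C = 1.
f must satisfy (k + 5)·f(k+1) − (1)·f(k) = 1.
Bound: deg f ≤ -1.
deg f ≤ -1 is impossible — no certificate.

No; the degree bound rules out any f.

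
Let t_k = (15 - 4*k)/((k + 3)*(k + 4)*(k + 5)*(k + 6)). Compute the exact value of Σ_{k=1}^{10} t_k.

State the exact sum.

r(k) = (k + 3)*(4*k - 11)/((k + 7)*(4*k - 15)) after simplifying.
Take A(k)=k + 3, B(k)=k + 7, C(k)=k - 15/4.
Need (k + 3)·f(k+1) − (k + 6)·f(k) = k - 15/4.
Bound: deg f ≤ 3.
A polynomial solution: f(k) = -k*(k**2 + 12*k + 87)/80.
Then R = B(k−1)f/C = -k*(k + 6)*(k**2 + 12*k + 87)/(20*(4*k - 15)), so s_k = R(k)·t_k = k*(k**2 + 12*k + 87)/(20*(k + 3)*(k + 4)*(k + 5)).
Δs = (15 - 4*k)/(k**4 + 18*k**3 + 119*k**2 + 342*k + 360), as required.
Evaluate s at k=11 and k=1: 187/3360 and 1/24; difference 47/3360.

Σ = 47/3360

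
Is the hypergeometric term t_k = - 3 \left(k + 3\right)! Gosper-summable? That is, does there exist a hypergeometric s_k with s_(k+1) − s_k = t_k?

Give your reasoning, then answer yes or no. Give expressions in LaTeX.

Ratio r(k) = k + 4.
Gosper form: A/B · C(k+1)/C(k) with A=k + 4, B=1, C=1.
Solve (k + 4)·f(k+1) − (1)·f(k) = 1.
deg f ≤ -1 (via 1,0,0).
Bound -1 < 0, so the key equation has no polynomial solution.

No — t_k has no hypergeometric antidifference.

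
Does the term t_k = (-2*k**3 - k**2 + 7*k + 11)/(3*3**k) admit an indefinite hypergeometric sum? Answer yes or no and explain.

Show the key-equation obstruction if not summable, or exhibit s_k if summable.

Compute t_(k+1)/t_k: get (2*k**3 + 7*k**2 + k - 15)/(3*(2*k**3 + k**2 - 7*k - 11)).
So A=1/3 and B=1, with C=k**3 + k**2/2 - 7*k/2 - 11/2.
Set up (1/3)·f(k+1) − (1)·f(k) − (k**3 + k**2/2 - 7*k/2 - 11/2) = 0.
deg f ≤ 3 (via 0,0,3).
Solving with deg f ≤ 3: f(k) = -3*(k**3 + 2*k**2 - 4)/2.
So s_k = (B(k−1)f/C)·t_k = (-3*(k**3 + 2*k**2 - 4)/(2*k**3 + k**2 - 7*k - 11))·t_k = (k**3 + 2*k**2 - 4)/3**k.
Verify: (-2*k**3 - k**2 + 7*k + 11)/(3*3**k) matches t_k.

Yes. s_k = (k**3 + 2*k**2 - 4)/3**k.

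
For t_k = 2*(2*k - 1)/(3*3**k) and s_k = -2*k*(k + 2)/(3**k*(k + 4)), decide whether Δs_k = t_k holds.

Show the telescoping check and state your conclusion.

s_(k+1) = -2*(k + 1)*(k + 3)/(3*3**k*(k + 5))
s_(k+1) − s_k = 2*(2*k**3 + 13*k**2 + 11*k - 12)/(3*3**k*(k**2 + 9*k + 20))
(s_(k+1) − s_k) − t_k = 8*(-k**2 - 5*k + 2)/(3*3**k*(k**2 + 9*k + 20))

Invalid: residual 8*(-k**2 - 5*k + 2)/(3*3**k*(k**2 + 9*k + 20)) ≠ 0.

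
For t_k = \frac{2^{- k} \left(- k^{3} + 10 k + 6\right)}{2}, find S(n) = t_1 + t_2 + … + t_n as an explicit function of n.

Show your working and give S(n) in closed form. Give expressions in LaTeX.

S(n) = 2^{- n - 1} n \left(n^{2} + 6 n + 8\right)

The ratio is (10*k - (k + 1)**3 + 16)/(2*(-k**3 + 10*k + 6)).
A = 1/2, B = 1, C = k**3 - 10*k - 6.
Need (1/2)·f(k+1) − (1)·f(k) = k**3 - 10*k - 6.
Degrees (0,0,3) ⇒ d ≤ 3.
Coefficient equations give f(k) = -2*(k - 1)*(k + 1)*(k + 3).
So s_k = (B(k−1)f/C)·t_k = (-2*(k - 1)*(k + 1)*(k + 3)/(k**3 - 10*k - 6))·t_k = (k**3 + 3*k**2 - k - 3)/2**k.
s_(k+1) − s_k = (-k**3 + 10*k + 6)/(2*2**k) = t_k.
Evaluate: s_(n+1) = 2**(-n - 1)*n*(n**2 + 6*n + 8); subtract s_(1) = 0 ⇒ S(n) = 2**(-n - 1)*n*(n**2 + 6*n + 8).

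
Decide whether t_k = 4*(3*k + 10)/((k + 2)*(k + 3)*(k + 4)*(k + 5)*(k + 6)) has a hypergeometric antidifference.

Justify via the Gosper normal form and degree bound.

The ratio is (k + 2)*(3*k + 13)/((k + 7)*(3*k + 10)).
Normal form (A,B,C) = (k + 2, k + 7, k + 10/3).
Key eq: (k + 2)·f(k+1) = (k + 6)·f(k) + (k + 10/3).
Bound: deg f ≤ 4.
Solving with deg f ≤ 4: f(k) = k*(k + 3)*(k**2 + 11*k + 38)/120.
So s_k = (B(k−1)f/C)·t_k = (k*(k + 3)*(k + 6)*(k**2 + 11*k + 38)/(40*(3*k + 10)))·t_k = k*(k**2 + 11*k + 38)/(10*(k**3 + 11*k**2 + 38*k + 40)).
Δs = 4*(3*k + 10)/(k**5 + 20*k**4 + 155*k**3 + 580*k**2 + 1044*k + 720), as required.

Yes. s_k = k*(k**2 + 11*k + 38)/(10*(k**3 + 11*k**2 + 38*k + 40)).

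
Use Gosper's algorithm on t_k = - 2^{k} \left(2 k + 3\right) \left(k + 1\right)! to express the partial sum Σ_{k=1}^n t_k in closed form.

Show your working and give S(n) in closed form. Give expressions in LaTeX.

Ratio r(k) = 2*(k + 2)*(2*k + 5)/(2*k + 3).
Factor: A=2*k + 4; B=1; C=k + 3/2.
Solve (2*k + 4)·f(k+1) − (1)·f(k) = k + 3/2.
d = 0 from the (1,0,1) case.
A polynomial solution: f(k) = 1/2.
So s_k = (B(k−1)f/C)·t_k = (1/(2*k + 3))·t_k = -2**k*factorial(k + 1).
Δs = -2**k*(2*k + 3)*factorial(k + 1), as required.
Σ_(k=1)^n t_k = s_(n+1) − s_(1) = (-2**(n + 1)*factorial(n + 2)) − (-4), i.e. -2*2**n*factorial(n + 2) + 4.

S(n) = - 2 \cdot 2^{n} \left(n + 2\right)! + 4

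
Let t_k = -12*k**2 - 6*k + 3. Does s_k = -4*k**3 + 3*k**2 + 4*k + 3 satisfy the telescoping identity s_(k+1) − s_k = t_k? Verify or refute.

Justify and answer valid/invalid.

s_(k+1) = -4*k**3 - 9*k**2 - 2*k + 6
s_(k+1) − s_k = -12*k**2 - 6*k + 3
(s_(k+1) − s_k) − t_k = 0

Valid — Δs_k = t_k.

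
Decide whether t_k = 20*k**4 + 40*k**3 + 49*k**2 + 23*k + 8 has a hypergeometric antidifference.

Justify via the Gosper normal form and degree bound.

The ratio is (20*k**4 + 120*k**3 + 289*k**2 + 321*k + 140)/(20*k**4 + 40*k**3 + 49*k**2 + 23*k + 8).
Gosper form: A/B · C(k+1)/C(k) with A=1, B=1, C=k**4 + 2*k**3 + 49*k**2/20 + 23*k/20 + 2/5.
Set up (1)·f(k+1) − (1)·f(k) − (k**4 + 2*k**3 + 49*k**2/20 + 23*k/20 + 2/5) = 0.
d = 5 from the (0,0,4) case.
Match coefficients ⇒ f(k) = k*(4*k**4 + 3*k**2 - 3*k + 4)/20.
Get s_k = R·t_k = k*(4*k**4 + 3*k**2 - 3*k + 4) with R(k) = B(k−1)f(k)/C(k) = k*(4*k**4 + 3*k**2 - 3*k + 4)/(20*k**4 + 40*k**3 + 49*k**2 + 23*k + 8).
Verify: 20*k**4 + 40*k**3 + 49*k**2 + 23*k + 8 matches t_k.

Yes. s_k = k*(4*k**4 + 3*k**2 - 3*k + 4).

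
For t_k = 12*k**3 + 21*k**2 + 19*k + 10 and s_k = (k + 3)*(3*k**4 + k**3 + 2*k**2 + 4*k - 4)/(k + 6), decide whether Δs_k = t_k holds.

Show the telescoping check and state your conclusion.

s_(k+1) = (k + 4)*(4*k + 3*(k + 1)**4 + (k + 1)**3 + 2*(k + 1)**2)/(k + 7)
s_(k+1) − s_k = 2*(6*k**5 + 75*k**4 + 260*k**3 + 355*k**2 + 284*k + 114)/(k**2 + 13*k + 42)
(s_(k+1) − s_k) − t_k = 3*(-9*k**4 - 92*k**3 - 143*k**2 - 120*k - 64)/(k**2 + 13*k + 42)

Invalid: residual 3*(-9*k**4 - 92*k**3 - 143*k**2 - 120*k - 64)/(k**2 + 13*k + 42) ≠ 0.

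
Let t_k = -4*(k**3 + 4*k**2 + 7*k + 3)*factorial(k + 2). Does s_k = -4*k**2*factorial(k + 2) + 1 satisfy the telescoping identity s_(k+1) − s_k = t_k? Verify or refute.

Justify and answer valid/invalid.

Valid — Δs_k = t_k.

s_(k+1) = -4*(k + 1)**2*factorial(k + 3) + 1
s_(k+1) − s_k = -4*(k**3 + 4*k**2 + 7*k + 3)*factorial(k + 2)
(s_(k+1) − s_k) − t_k = 0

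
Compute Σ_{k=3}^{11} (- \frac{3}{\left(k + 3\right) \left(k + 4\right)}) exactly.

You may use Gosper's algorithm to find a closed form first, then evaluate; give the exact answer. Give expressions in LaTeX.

Compute t_(k+1)/t_k: get (k + 3)/(k + 5).
Gosper form: A/B · C(k+1)/C(k) with A=k + 3, B=k + 5, C=1.
Key eq: (k + 3)·f(k+1) = (k + 4)·f(k) + (1).
From deg A=1, deg B=1, deg C=0: d=1.
Match coefficients ⇒ f(k) = k/3.
R(k) = B(k−1)·f(k)/C(k) = k*(k + 4)/3; s_k = R·t_k = -k/(k + 3).
Check: Δs_k = -3/(k**2 + 7*k + 12). ✓
Σ_(k=3)^(11) t_k = s_(12) − s_(3) = -4/5 − (-1/2) = -3/10.

Σ = -3/10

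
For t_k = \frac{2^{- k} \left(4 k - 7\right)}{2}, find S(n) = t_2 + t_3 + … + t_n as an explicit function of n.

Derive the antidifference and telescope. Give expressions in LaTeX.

Ratio r(k) = (4*k - 3)/(2*(4*k - 7)).
Factor: A=1/2; B=1; C=k - 7/4.
f must satisfy (1/2)·f(k+1) − (1)·f(k) = k - 7/4.
From deg A=0, deg B=0, deg C=1: d=1.
Solve for f: f(k) = -(4*k - 3)/2 (degree 1 ≤ 1).
So s_k = (B(k−1)f/C)·t_k = (-2*(4*k - 3)/(4*k - 7))·t_k = (3 - 4*k)/2**k.
Check: Δs_k = (4*k - 7)/(2*2**k). ✓
Evaluate: s_(n+1) = 2**(-n - 1)*(-4*n - 1); subtract s_(2) = -5/4 ⇒ S(n) = 2**(-n - 2)*(5*2**n - 8*n - 2).

S(n) = 2^{- n - 2} \left(5 \cdot 2^{n} - 8 n - 2\right)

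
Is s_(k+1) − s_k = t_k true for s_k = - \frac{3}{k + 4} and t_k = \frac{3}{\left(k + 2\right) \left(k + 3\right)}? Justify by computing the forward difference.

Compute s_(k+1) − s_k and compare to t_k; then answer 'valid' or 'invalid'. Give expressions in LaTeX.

Invalid: residual \frac{6 \left(- 2 k - 7\right)}{k^{4} + 14 k^{3} + 71 k^{2} + 154 k + 120} ≠ 0.

s_(k+1) = -3/(k + 5)
s_(k+1) − s_k = 3/((k + 4)*(k + 5))
(s_(k+1) − s_k) − t_k = 6*(-2*k - 7)/(k**4 + 14*k**3 + 71*k**2 + 154*k + 120)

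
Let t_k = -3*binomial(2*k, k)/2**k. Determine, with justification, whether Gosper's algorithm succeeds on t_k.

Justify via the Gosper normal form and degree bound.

t_(k+1)/t_k = (2*k + 1)/(k + 1).
Factor: A=2*k + 1; B=k + 1; C=1.
f must satisfy (2*k + 1)·f(k+1) − (k)·f(k) = 1.
d = -1 from the (1,1,0) case.
Negative degree bound (-1): no f exists, t_k not Gosper-summable.

No. Not Gosper-summable.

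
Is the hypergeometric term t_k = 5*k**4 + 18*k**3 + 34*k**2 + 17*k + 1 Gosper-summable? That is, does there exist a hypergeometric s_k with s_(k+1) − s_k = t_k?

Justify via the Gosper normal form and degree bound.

Yes. s_k = k*(k**4 + 2*k**3 + 4*k**2 - 4*k - 2).

r(k) = (5*k**4 + 38*k**3 + 118*k**2 + 159*k + 75)/(5*k**4 + 18*k**3 + 34*k**2 + 17*k + 1) after simplifying.
A = 1, B = 1, C = k**4 + 18*k**3/5 + 34*k**2/5 + 17*k/5 + 1/5.
Set up (1)·f(k+1) − (1)·f(k) − (k**4 + 18*k**3/5 + 34*k**2/5 + 17*k/5 + 1/5) = 0.
deg f ≤ 5 (via 0,0,4).
A polynomial solution: f(k) = k*(k**4 + 2*k**3 + 4*k**2 - 4*k - 2)/5.
Certificate R = B(k−1)f/C = k*(k**4 + 2*k**3 + 4*k**2 - 4*k - 2)/(5*k**4 + 18*k**3 + 34*k**2 + 17*k + 1) gives s_k = k*(k**4 + 2*k**3 + 4*k**2 - 4*k - 2).
s_(k+1) − s_k = 5*k**4 + 18*k**3 + 34*k**2 + 17*k + 1 = t_k.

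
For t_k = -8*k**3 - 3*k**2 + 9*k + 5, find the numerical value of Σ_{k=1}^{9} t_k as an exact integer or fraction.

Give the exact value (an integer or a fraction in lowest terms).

Compute t_(k+1)/t_k: get (8*k**3 + 27*k**2 + 21*k - 3)/(8*k**3 + 3*k**2 - 9*k - 5).
Take A(k)=1, B(k)=1, C(k)=k**3 + 3*k**2/8 - 9*k/8 - 5/8.
Solve (1)·f(k+1) − (1)·f(k) = k**3 + 3*k**2/8 - 9*k/8 - 5/8.
d = 4 from the (0,0,3) case.
Match coefficients ⇒ f(k) = k**2*(2*k**2 - 3*k - 4)/8.
Then R = B(k−1)f/C = k**2*(2*k**2 - 3*k - 4)/(8*k**3 + 3*k**2 - 9*k - 5), so s_k = R(k)·t_k = k**2*(-2*k**2 + 3*k + 4).
Verify: -8*k**3 - 3*k**2 + 9*k + 5 matches t_k.
Sum = s_(10) − s_(1); s_(10) = -16600, s_(1) = 5 ⇒ -16605.

Σ = -16605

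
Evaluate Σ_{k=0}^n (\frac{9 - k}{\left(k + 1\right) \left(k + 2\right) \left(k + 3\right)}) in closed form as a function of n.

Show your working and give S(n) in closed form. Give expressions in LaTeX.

S(n) = \frac{2 n^{2} + 11 n + 9}{n^{2} + 5 n + 6}

r(k) = (k - 8)*(k + 1)/((k - 9)*(k + 4)) after simplifying.
So A=k + 1 and B=k + 4, with C=k - 9.
f must satisfy (k + 1)·f(k+1) − (k + 3)·f(k) = k - 9.
deg f ≤ 2 (via 1,1,1).
Solve for f: f(k) = -k*(2*k + 7) (degree 2 ≤ 2).
Get s_k = R·t_k = k*(2*k + 7)/((k + 1)*(k + 2)) with R(k) = B(k−1)f(k)/C(k) = -k*(k + 3)*(2*k + 7)/(k - 9).
s_(k+1) − s_k = (9 - k)/(k**3 + 6*k**2 + 11*k + 6) = t_k.
Evaluate: s_(n+1) = (2*n**2 + 11*n + 9)/(n**2 + 5*n + 6); subtract s_(0) = 0 ⇒ S(n) = (2*n**2 + 11*n + 9)/(n**2 + 5*n + 6).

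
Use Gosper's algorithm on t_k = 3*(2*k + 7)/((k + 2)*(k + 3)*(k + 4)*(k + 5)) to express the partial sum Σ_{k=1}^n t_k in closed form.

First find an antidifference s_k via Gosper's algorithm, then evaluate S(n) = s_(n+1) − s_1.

S(n) = n*(n + 8)/(5*(n**2 + 8*n + 15))

r(k) = (k + 2)*(2*k + 9)/((k + 6)*(2*k + 7)) after simplifying.
So A=k + 2 and B=k + 6, with C=k + 7/2.
f must satisfy (k + 2)·f(k+1) − (k + 5)·f(k) = k + 7/2.
Bound: deg f ≤ 3.
Coefficient equations give f(k) = k*(k + 3)*(k + 6)/16.
Then R = B(k−1)f/C = k*(k + 3)*(k + 5)*(k + 6)/(8*(2*k + 7)), so s_k = R(k)·t_k = 3*k*(k + 6)/(8*(k**2 + 6*k + 8)).
s_(k+1) − s_k = 3*(2*k + 7)/(k**4 + 14*k**3 + 71*k**2 + 154*k + 120) = t_k.
Σ_(k=1)^n t_k = s_(n+1) − s_(1) = (3*(n**2 + 8*n + 7)/(8*(n**2 + 8*n + 15))) − (7/40), i.e. n*(n + 8)/(5*(n**2 + 8*n + 15)).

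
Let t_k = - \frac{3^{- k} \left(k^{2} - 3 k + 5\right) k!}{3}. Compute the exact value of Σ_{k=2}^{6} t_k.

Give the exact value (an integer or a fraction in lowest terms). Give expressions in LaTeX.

The ratio is (k**3 + 2*k + 3)/(3*(k**2 - 3*k + 5)).
Gosper form: A/B · C(k+1)/C(k) with A=k/3 + 1/3, B=1, C=k**2 - 3*k + 5.
Solve (k/3 + 1/3)·f(k+1) − (1)·f(k) = k**2 - 3*k + 5.
From deg A=1, deg B=0, deg C=2: d=1.
Match coefficients ⇒ f(k) = 3*(k - 2).
Certificate R = B(k−1)f/C = 3*(k - 2)/(k**2 - 3*k + 5) gives s_k = -(k - 2)*factorial(k)/3**k.
s_(k+1) − s_k = -(k**2 - 3*k + 5)*factorial(k)/(3*3**k) = t_k.
Σ_(k=2)^(6) t_k = s_(7) − s_(2) = -2800/243 − (0) = -2800/243.

Σ = -2800/243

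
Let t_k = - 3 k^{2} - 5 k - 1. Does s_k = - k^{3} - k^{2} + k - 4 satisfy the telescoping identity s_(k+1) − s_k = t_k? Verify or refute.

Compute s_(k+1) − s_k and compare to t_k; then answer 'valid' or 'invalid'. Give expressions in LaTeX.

s_(k+1) = k - (k + 1)**3 - (k + 1)**2 - 3
s_(k+1) − s_k = -3*k**2 - 5*k - 1
(s_(k+1) − s_k) − t_k = 0

Valid: the claim telescopes to t_k.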